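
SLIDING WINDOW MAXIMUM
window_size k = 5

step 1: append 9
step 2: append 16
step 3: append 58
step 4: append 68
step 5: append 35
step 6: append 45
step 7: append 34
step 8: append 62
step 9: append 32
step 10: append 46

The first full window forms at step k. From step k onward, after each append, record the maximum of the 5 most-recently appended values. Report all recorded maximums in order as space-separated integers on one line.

step 1: append 9 -> window=[9] (not full yet)
step 2: append 16 -> window=[9, 16] (not full yet)
step 3: append 58 -> window=[9, 16, 58] (not full yet)
step 4: append 68 -> window=[9, 16, 58, 68] (not full yet)
step 5: append 35 -> window=[9, 16, 58, 68, 35] -> max=68
step 6: append 45 -> window=[16, 58, 68, 35, 45] -> max=68
step 7: append 34 -> window=[58, 68, 35, 45, 34] -> max=68
step 8: append 62 -> window=[68, 35, 45, 34, 62] -> max=68
step 9: append 32 -> window=[35, 45, 34, 62, 32] -> max=62
step 10: append 46 -> window=[45, 34, 62, 32, 46] -> max=62

Answer: 68 68 68 68 62 62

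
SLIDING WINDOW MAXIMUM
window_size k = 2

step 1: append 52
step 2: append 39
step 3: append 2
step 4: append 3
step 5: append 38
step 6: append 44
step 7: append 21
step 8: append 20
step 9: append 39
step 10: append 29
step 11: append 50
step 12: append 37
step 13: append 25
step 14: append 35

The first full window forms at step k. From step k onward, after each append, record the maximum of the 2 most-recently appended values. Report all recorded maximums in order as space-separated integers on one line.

step 1: append 52 -> window=[52] (not full yet)
step 2: append 39 -> window=[52, 39] -> max=52
step 3: append 2 -> window=[39, 2] -> max=39
step 4: append 3 -> window=[2, 3] -> max=3
step 5: append 38 -> window=[3, 38] -> max=38
step 6: append 44 -> window=[38, 44] -> max=44
step 7: append 21 -> window=[44, 21] -> max=44
step 8: append 20 -> window=[21, 20] -> max=21
step 9: append 39 -> window=[20, 39] -> max=39
step 10: append 29 -> window=[39, 29] -> max=39
step 11: append 50 -> window=[29, 50] -> max=50
step 12: append 37 -> window=[50, 37] -> max=50
step 13: append 25 -> window=[37, 25] -> max=37
step 14: append 35 -> window=[25, 35] -> max=35

Answer: 52 39 3 38 44 44 21 39 39 50 50 37 35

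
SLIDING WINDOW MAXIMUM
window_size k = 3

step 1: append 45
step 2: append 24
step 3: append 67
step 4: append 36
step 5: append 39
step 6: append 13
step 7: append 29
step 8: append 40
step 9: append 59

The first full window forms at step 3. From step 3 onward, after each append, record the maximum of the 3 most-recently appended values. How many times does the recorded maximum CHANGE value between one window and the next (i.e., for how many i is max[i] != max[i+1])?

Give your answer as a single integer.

step 1: append 45 -> window=[45] (not full yet)
step 2: append 24 -> window=[45, 24] (not full yet)
step 3: append 67 -> window=[45, 24, 67] -> max=67
step 4: append 36 -> window=[24, 67, 36] -> max=67
step 5: append 39 -> window=[67, 36, 39] -> max=67
step 6: append 13 -> window=[36, 39, 13] -> max=39
step 7: append 29 -> window=[39, 13, 29] -> max=39
step 8: append 40 -> window=[13, 29, 40] -> max=40
step 9: append 59 -> window=[29, 40, 59] -> max=59
Recorded maximums: 67 67 67 39 39 40 59
Changes between consecutive maximums: 3

Answer: 3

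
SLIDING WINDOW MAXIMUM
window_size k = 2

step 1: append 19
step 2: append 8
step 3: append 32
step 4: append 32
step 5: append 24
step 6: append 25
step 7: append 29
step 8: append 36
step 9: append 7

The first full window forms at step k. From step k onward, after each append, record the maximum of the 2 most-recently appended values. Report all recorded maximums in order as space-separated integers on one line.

step 1: append 19 -> window=[19] (not full yet)
step 2: append 8 -> window=[19, 8] -> max=19
step 3: append 32 -> window=[8, 32] -> max=32
step 4: append 32 -> window=[32, 32] -> max=32
step 5: append 24 -> window=[32, 24] -> max=32
step 6: append 25 -> window=[24, 25] -> max=25
step 7: append 29 -> window=[25, 29] -> max=29
step 8: append 36 -> window=[29, 36] -> max=36
step 9: append 7 -> window=[36, 7] -> max=36

Answer: 19 32 32 32 25 29 36 36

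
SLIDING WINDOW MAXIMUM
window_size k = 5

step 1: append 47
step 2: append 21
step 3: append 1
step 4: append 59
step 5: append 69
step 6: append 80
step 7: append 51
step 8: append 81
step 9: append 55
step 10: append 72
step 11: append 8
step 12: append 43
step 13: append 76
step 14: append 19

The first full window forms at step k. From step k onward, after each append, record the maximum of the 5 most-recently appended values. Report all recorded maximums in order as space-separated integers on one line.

step 1: append 47 -> window=[47] (not full yet)
step 2: append 21 -> window=[47, 21] (not full yet)
step 3: append 1 -> window=[47, 21, 1] (not full yet)
step 4: append 59 -> window=[47, 21, 1, 59] (not full yet)
step 5: append 69 -> window=[47, 21, 1, 59, 69] -> max=69
step 6: append 80 -> window=[21, 1, 59, 69, 80] -> max=80
step 7: append 51 -> window=[1, 59, 69, 80, 51] -> max=80
step 8: append 81 -> window=[59, 69, 80, 51, 81] -> max=81
step 9: append 55 -> window=[69, 80, 51, 81, 55] -> max=81
step 10: append 72 -> window=[80, 51, 81, 55, 72] -> max=81
step 11: append 8 -> window=[51, 81, 55, 72, 8] -> max=81
step 12: append 43 -> window=[81, 55, 72, 8, 43] -> max=81
step 13: append 76 -> window=[55, 72, 8, 43, 76] -> max=76
step 14: append 19 -> window=[72, 8, 43, 76, 19] -> max=76

Answer: 69 80 80 81 81 81 81 81 76 76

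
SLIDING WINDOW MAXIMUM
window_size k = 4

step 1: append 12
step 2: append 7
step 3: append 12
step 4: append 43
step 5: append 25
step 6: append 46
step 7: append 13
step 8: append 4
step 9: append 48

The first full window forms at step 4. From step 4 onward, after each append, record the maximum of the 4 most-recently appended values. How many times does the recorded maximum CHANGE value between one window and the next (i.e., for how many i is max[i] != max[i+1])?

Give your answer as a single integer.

step 1: append 12 -> window=[12] (not full yet)
step 2: append 7 -> window=[12, 7] (not full yet)
step 3: append 12 -> window=[12, 7, 12] (not full yet)
step 4: append 43 -> window=[12, 7, 12, 43] -> max=43
step 5: append 25 -> window=[7, 12, 43, 25] -> max=43
step 6: append 46 -> window=[12, 43, 25, 46] -> max=46
step 7: append 13 -> window=[43, 25, 46, 13] -> max=46
step 8: append 4 -> window=[25, 46, 13, 4] -> max=46
step 9: append 48 -> window=[46, 13, 4, 48] -> max=48
Recorded maximums: 43 43 46 46 46 48
Changes between consecutive maximums: 2

Answer: 2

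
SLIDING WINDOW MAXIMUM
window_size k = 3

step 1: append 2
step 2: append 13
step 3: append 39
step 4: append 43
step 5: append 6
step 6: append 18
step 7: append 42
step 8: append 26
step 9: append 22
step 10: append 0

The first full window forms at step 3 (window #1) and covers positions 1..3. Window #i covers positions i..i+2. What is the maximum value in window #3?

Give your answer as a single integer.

Answer: 43

Derivation:
step 1: append 2 -> window=[2] (not full yet)
step 2: append 13 -> window=[2, 13] (not full yet)
step 3: append 39 -> window=[2, 13, 39] -> max=39
step 4: append 43 -> window=[13, 39, 43] -> max=43
step 5: append 6 -> window=[39, 43, 6] -> max=43
Window #3 max = 43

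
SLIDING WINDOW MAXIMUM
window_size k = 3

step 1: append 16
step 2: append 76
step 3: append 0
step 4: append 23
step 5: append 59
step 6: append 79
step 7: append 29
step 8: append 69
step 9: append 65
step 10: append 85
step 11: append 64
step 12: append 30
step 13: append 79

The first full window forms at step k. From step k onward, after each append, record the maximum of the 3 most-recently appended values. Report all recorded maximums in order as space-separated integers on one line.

step 1: append 16 -> window=[16] (not full yet)
step 2: append 76 -> window=[16, 76] (not full yet)
step 3: append 0 -> window=[16, 76, 0] -> max=76
step 4: append 23 -> window=[76, 0, 23] -> max=76
step 5: append 59 -> window=[0, 23, 59] -> max=59
step 6: append 79 -> window=[23, 59, 79] -> max=79
step 7: append 29 -> window=[59, 79, 29] -> max=79
step 8: append 69 -> window=[79, 29, 69] -> max=79
step 9: append 65 -> window=[29, 69, 65] -> max=69
step 10: append 85 -> window=[69, 65, 85] -> max=85
step 11: append 64 -> window=[65, 85, 64] -> max=85
step 12: append 30 -> window=[85, 64, 30] -> max=85
step 13: append 79 -> window=[64, 30, 79] -> max=79

Answer: 76 76 59 79 79 79 69 85 85 85 79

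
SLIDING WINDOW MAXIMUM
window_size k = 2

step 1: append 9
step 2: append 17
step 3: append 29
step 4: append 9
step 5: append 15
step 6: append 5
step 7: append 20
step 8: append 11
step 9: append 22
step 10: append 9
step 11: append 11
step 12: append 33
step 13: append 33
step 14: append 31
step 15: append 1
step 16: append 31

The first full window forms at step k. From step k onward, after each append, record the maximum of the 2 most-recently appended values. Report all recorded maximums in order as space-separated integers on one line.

step 1: append 9 -> window=[9] (not full yet)
step 2: append 17 -> window=[9, 17] -> max=17
step 3: append 29 -> window=[17, 29] -> max=29
step 4: append 9 -> window=[29, 9] -> max=29
step 5: append 15 -> window=[9, 15] -> max=15
step 6: append 5 -> window=[15, 5] -> max=15
step 7: append 20 -> window=[5, 20] -> max=20
step 8: append 11 -> window=[20, 11] -> max=20
step 9: append 22 -> window=[11, 22] -> max=22
step 10: append 9 -> window=[22, 9] -> max=22
step 11: append 11 -> window=[9, 11] -> max=11
step 12: append 33 -> window=[11, 33] -> max=33
step 13: append 33 -> window=[33, 33] -> max=33
step 14: append 31 -> window=[33, 31] -> max=33
step 15: append 1 -> window=[31, 1] -> max=31
step 16: append 31 -> window=[1, 31] -> max=31

Answer: 17 29 29 15 15 20 20 22 22 11 33 33 33 31 31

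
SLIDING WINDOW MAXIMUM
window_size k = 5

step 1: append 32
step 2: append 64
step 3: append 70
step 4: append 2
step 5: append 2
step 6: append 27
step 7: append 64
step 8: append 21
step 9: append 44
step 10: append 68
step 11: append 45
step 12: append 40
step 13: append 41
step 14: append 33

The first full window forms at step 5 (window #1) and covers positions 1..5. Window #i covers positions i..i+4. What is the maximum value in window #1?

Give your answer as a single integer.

Answer: 70

Derivation:
step 1: append 32 -> window=[32] (not full yet)
step 2: append 64 -> window=[32, 64] (not full yet)
step 3: append 70 -> window=[32, 64, 70] (not full yet)
step 4: append 2 -> window=[32, 64, 70, 2] (not full yet)
step 5: append 2 -> window=[32, 64, 70, 2, 2] -> max=70
Window #1 max = 70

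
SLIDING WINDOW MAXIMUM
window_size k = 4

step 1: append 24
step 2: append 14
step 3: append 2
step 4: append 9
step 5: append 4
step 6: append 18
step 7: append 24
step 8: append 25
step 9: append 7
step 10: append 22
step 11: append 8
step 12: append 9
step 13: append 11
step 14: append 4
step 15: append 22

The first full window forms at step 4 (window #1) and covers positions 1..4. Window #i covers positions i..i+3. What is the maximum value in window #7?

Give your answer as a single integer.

Answer: 25

Derivation:
step 1: append 24 -> window=[24] (not full yet)
step 2: append 14 -> window=[24, 14] (not full yet)
step 3: append 2 -> window=[24, 14, 2] (not full yet)
step 4: append 9 -> window=[24, 14, 2, 9] -> max=24
step 5: append 4 -> window=[14, 2, 9, 4] -> max=14
step 6: append 18 -> window=[2, 9, 4, 18] -> max=18
step 7: append 24 -> window=[9, 4, 18, 24] -> max=24
step 8: append 25 -> window=[4, 18, 24, 25] -> max=25
step 9: append 7 -> window=[18, 24, 25, 7] -> max=25
step 10: append 22 -> window=[24, 25, 7, 22] -> max=25
Window #7 max = 25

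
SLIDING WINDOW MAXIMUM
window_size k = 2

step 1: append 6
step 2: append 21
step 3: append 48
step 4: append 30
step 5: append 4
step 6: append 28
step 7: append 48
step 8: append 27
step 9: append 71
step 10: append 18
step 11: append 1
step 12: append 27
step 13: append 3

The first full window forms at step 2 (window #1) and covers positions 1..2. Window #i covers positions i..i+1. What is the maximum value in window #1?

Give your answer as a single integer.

Answer: 21

Derivation:
step 1: append 6 -> window=[6] (not full yet)
step 2: append 21 -> window=[6, 21] -> max=21
Window #1 max = 21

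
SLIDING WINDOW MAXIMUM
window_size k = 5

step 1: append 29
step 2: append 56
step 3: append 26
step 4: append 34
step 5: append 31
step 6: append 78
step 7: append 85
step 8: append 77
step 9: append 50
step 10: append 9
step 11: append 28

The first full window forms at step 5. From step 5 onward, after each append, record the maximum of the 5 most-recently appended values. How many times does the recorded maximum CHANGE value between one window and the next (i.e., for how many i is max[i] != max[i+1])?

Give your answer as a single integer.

step 1: append 29 -> window=[29] (not full yet)
step 2: append 56 -> window=[29, 56] (not full yet)
step 3: append 26 -> window=[29, 56, 26] (not full yet)
step 4: append 34 -> window=[29, 56, 26, 34] (not full yet)
step 5: append 31 -> window=[29, 56, 26, 34, 31] -> max=56
step 6: append 78 -> window=[56, 26, 34, 31, 78] -> max=78
step 7: append 85 -> window=[26, 34, 31, 78, 85] -> max=85
step 8: append 77 -> window=[34, 31, 78, 85, 77] -> max=85
step 9: append 50 -> window=[31, 78, 85, 77, 50] -> max=85
step 10: append 9 -> window=[78, 85, 77, 50, 9] -> max=85
step 11: append 28 -> window=[85, 77, 50, 9, 28] -> max=85
Recorded maximums: 56 78 85 85 85 85 85
Changes between consecutive maximums: 2

Answer: 2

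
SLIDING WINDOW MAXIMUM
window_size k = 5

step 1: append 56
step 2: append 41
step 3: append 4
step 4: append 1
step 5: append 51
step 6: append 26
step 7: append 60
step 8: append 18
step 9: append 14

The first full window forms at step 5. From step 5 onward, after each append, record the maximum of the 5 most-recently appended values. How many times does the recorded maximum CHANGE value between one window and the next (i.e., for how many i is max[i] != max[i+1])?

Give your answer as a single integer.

Answer: 2

Derivation:
step 1: append 56 -> window=[56] (not full yet)
step 2: append 41 -> window=[56, 41] (not full yet)
step 3: append 4 -> window=[56, 41, 4] (not full yet)
step 4: append 1 -> window=[56, 41, 4, 1] (not full yet)
step 5: append 51 -> window=[56, 41, 4, 1, 51] -> max=56
step 6: append 26 -> window=[41, 4, 1, 51, 26] -> max=51
step 7: append 60 -> window=[4, 1, 51, 26, 60] -> max=60
step 8: append 18 -> window=[1, 51, 26, 60, 18] -> max=60
step 9: append 14 -> window=[51, 26, 60, 18, 14] -> max=60
Recorded maximums: 56 51 60 60 60
Changes between consecutive maximums: 2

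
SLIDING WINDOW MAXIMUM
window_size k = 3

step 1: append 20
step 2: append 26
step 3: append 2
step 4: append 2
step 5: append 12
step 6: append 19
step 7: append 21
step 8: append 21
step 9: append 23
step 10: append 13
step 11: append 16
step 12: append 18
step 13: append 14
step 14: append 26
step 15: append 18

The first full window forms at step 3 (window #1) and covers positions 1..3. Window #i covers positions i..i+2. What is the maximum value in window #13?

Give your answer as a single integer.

Answer: 26

Derivation:
step 1: append 20 -> window=[20] (not full yet)
step 2: append 26 -> window=[20, 26] (not full yet)
step 3: append 2 -> window=[20, 26, 2] -> max=26
step 4: append 2 -> window=[26, 2, 2] -> max=26
step 5: append 12 -> window=[2, 2, 12] -> max=12
step 6: append 19 -> window=[2, 12, 19] -> max=19
step 7: append 21 -> window=[12, 19, 21] -> max=21
step 8: append 21 -> window=[19, 21, 21] -> max=21
step 9: append 23 -> window=[21, 21, 23] -> max=23
step 10: append 13 -> window=[21, 23, 13] -> max=23
step 11: append 16 -> window=[23, 13, 16] -> max=23
step 12: append 18 -> window=[13, 16, 18] -> max=18
step 13: append 14 -> window=[16, 18, 14] -> max=18
step 14: append 26 -> window=[18, 14, 26] -> max=26
step 15: append 18 -> window=[14, 26, 18] -> max=26
Window #13 max = 26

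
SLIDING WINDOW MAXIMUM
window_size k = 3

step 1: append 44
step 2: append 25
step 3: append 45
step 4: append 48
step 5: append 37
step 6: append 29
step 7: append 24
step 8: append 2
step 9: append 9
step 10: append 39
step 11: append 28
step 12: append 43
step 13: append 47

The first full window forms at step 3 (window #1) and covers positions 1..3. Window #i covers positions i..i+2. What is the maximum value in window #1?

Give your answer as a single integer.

Answer: 45

Derivation:
step 1: append 44 -> window=[44] (not full yet)
step 2: append 25 -> window=[44, 25] (not full yet)
step 3: append 45 -> window=[44, 25, 45] -> max=45
Window #1 max = 45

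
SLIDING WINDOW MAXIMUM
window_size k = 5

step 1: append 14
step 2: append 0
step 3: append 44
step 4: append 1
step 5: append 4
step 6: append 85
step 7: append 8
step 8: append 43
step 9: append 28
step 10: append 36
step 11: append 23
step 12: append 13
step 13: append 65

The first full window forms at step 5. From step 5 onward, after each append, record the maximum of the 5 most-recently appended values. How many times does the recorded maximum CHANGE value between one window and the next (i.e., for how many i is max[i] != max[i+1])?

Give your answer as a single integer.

Answer: 3

Derivation:
step 1: append 14 -> window=[14] (not full yet)
step 2: append 0 -> window=[14, 0] (not full yet)
step 3: append 44 -> window=[14, 0, 44] (not full yet)
step 4: append 1 -> window=[14, 0, 44, 1] (not full yet)
step 5: append 4 -> window=[14, 0, 44, 1, 4] -> max=44
step 6: append 85 -> window=[0, 44, 1, 4, 85] -> max=85
step 7: append 8 -> window=[44, 1, 4, 85, 8] -> max=85
step 8: append 43 -> window=[1, 4, 85, 8, 43] -> max=85
step 9: append 28 -> window=[4, 85, 8, 43, 28] -> max=85
step 10: append 36 -> window=[85, 8, 43, 28, 36] -> max=85
step 11: append 23 -> window=[8, 43, 28, 36, 23] -> max=43
step 12: append 13 -> window=[43, 28, 36, 23, 13] -> max=43
step 13: append 65 -> window=[28, 36, 23, 13, 65] -> max=65
Recorded maximums: 44 85 85 85 85 85 43 43 65
Changes between consecutive maximums: 3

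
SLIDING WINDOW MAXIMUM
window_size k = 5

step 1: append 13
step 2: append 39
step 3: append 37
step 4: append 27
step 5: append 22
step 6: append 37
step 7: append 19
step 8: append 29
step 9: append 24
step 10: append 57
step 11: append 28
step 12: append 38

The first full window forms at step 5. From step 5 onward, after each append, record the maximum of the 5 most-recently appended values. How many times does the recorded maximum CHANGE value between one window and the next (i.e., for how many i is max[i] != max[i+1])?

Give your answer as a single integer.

step 1: append 13 -> window=[13] (not full yet)
step 2: append 39 -> window=[13, 39] (not full yet)
step 3: append 37 -> window=[13, 39, 37] (not full yet)
step 4: append 27 -> window=[13, 39, 37, 27] (not full yet)
step 5: append 22 -> window=[13, 39, 37, 27, 22] -> max=39
step 6: append 37 -> window=[39, 37, 27, 22, 37] -> max=39
step 7: append 19 -> window=[37, 27, 22, 37, 19] -> max=37
step 8: append 29 -> window=[27, 22, 37, 19, 29] -> max=37
step 9: append 24 -> window=[22, 37, 19, 29, 24] -> max=37
step 10: append 57 -> window=[37, 19, 29, 24, 57] -> max=57
step 11: append 28 -> window=[19, 29, 24, 57, 28] -> max=57
step 12: append 38 -> window=[29, 24, 57, 28, 38] -> max=57
Recorded maximums: 39 39 37 37 37 57 57 57
Changes between consecutive maximums: 2

Answer: 2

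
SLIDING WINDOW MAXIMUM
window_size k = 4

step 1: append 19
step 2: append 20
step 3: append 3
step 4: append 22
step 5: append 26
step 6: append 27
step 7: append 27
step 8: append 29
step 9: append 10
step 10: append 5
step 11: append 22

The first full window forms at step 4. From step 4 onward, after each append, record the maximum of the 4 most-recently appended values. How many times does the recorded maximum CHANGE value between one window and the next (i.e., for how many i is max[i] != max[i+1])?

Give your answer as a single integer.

Answer: 3

Derivation:
step 1: append 19 -> window=[19] (not full yet)
step 2: append 20 -> window=[19, 20] (not full yet)
step 3: append 3 -> window=[19, 20, 3] (not full yet)
step 4: append 22 -> window=[19, 20, 3, 22] -> max=22
step 5: append 26 -> window=[20, 3, 22, 26] -> max=26
step 6: append 27 -> window=[3, 22, 26, 27] -> max=27
step 7: append 27 -> window=[22, 26, 27, 27] -> max=27
step 8: append 29 -> window=[26, 27, 27, 29] -> max=29
step 9: append 10 -> window=[27, 27, 29, 10] -> max=29
step 10: append 5 -> window=[27, 29, 10, 5] -> max=29
step 11: append 22 -> window=[29, 10, 5, 22] -> max=29
Recorded maximums: 22 26 27 27 29 29 29 29
Changes between consecutive maximums: 3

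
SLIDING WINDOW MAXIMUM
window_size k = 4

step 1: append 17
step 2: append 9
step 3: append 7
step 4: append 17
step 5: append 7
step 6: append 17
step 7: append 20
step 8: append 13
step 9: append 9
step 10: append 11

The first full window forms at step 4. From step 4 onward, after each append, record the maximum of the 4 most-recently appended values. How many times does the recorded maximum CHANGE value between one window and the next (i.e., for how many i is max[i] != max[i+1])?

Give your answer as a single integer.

Answer: 1

Derivation:
step 1: append 17 -> window=[17] (not full yet)
step 2: append 9 -> window=[17, 9] (not full yet)
step 3: append 7 -> window=[17, 9, 7] (not full yet)
step 4: append 17 -> window=[17, 9, 7, 17] -> max=17
step 5: append 7 -> window=[9, 7, 17, 7] -> max=17
step 6: append 17 -> window=[7, 17, 7, 17] -> max=17
step 7: append 20 -> window=[17, 7, 17, 20] -> max=20
step 8: append 13 -> window=[7, 17, 20, 13] -> max=20
step 9: append 9 -> window=[17, 20, 13, 9] -> max=20
step 10: append 11 -> window=[20, 13, 9, 11] -> max=20
Recorded maximums: 17 17 17 20 20 20 20
Changes between consecutive maximums: 1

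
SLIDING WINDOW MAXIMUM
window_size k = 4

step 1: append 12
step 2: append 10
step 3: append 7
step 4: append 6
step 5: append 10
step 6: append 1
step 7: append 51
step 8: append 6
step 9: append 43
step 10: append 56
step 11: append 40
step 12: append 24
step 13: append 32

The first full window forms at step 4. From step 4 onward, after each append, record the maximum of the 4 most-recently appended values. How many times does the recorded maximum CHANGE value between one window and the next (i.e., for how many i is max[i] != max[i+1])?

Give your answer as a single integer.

step 1: append 12 -> window=[12] (not full yet)
step 2: append 10 -> window=[12, 10] (not full yet)
step 3: append 7 -> window=[12, 10, 7] (not full yet)
step 4: append 6 -> window=[12, 10, 7, 6] -> max=12
step 5: append 10 -> window=[10, 7, 6, 10] -> max=10
step 6: append 1 -> window=[7, 6, 10, 1] -> max=10
step 7: append 51 -> window=[6, 10, 1, 51] -> max=51
step 8: append 6 -> window=[10, 1, 51, 6] -> max=51
step 9: append 43 -> window=[1, 51, 6, 43] -> max=51
step 10: append 56 -> window=[51, 6, 43, 56] -> max=56
step 11: append 40 -> window=[6, 43, 56, 40] -> max=56
step 12: append 24 -> window=[43, 56, 40, 24] -> max=56
step 13: append 32 -> window=[56, 40, 24, 32] -> max=56
Recorded maximums: 12 10 10 51 51 51 56 56 56 56
Changes between consecutive maximums: 3

Answer: 3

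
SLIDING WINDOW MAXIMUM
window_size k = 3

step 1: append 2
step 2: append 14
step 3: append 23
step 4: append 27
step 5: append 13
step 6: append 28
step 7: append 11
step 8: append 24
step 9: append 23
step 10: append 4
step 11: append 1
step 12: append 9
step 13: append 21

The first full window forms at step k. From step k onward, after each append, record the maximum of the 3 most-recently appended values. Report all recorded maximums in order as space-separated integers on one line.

Answer: 23 27 27 28 28 28 24 24 23 9 21

Derivation:
step 1: append 2 -> window=[2] (not full yet)
step 2: append 14 -> window=[2, 14] (not full yet)
step 3: append 23 -> window=[2, 14, 23] -> max=23
step 4: append 27 -> window=[14, 23, 27] -> max=27
step 5: append 13 -> window=[23, 27, 13] -> max=27
step 6: append 28 -> window=[27, 13, 28] -> max=28
step 7: append 11 -> window=[13, 28, 11] -> max=28
step 8: append 24 -> window=[28, 11, 24] -> max=28
step 9: append 23 -> window=[11, 24, 23] -> max=24
step 10: append 4 -> window=[24, 23, 4] -> max=24
step 11: append 1 -> window=[23, 4, 1] -> max=23
step 12: append 9 -> window=[4, 1, 9] -> max=9
step 13: append 21 -> window=[1, 9, 21] -> max=21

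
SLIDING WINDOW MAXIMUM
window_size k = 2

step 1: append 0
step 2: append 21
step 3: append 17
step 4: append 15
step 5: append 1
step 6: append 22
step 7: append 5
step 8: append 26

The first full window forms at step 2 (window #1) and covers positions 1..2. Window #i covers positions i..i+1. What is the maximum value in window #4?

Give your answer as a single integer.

Answer: 15

Derivation:
step 1: append 0 -> window=[0] (not full yet)
step 2: append 21 -> window=[0, 21] -> max=21
step 3: append 17 -> window=[21, 17] -> max=21
step 4: append 15 -> window=[17, 15] -> max=17
step 5: append 1 -> window=[15, 1] -> max=15
Window #4 max = 15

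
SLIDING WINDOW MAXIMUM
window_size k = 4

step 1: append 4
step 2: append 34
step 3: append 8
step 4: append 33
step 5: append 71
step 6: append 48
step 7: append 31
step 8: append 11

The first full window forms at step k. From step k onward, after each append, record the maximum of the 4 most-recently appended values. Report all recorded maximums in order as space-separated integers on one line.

Answer: 34 71 71 71 71

Derivation:
step 1: append 4 -> window=[4] (not full yet)
step 2: append 34 -> window=[4, 34] (not full yet)
step 3: append 8 -> window=[4, 34, 8] (not full yet)
step 4: append 33 -> window=[4, 34, 8, 33] -> max=34
step 5: append 71 -> window=[34, 8, 33, 71] -> max=71
step 6: append 48 -> window=[8, 33, 71, 48] -> max=71
step 7: append 31 -> window=[33, 71, 48, 31] -> max=71
step 8: append 11 -> window=[71, 48, 31, 11] -> max=71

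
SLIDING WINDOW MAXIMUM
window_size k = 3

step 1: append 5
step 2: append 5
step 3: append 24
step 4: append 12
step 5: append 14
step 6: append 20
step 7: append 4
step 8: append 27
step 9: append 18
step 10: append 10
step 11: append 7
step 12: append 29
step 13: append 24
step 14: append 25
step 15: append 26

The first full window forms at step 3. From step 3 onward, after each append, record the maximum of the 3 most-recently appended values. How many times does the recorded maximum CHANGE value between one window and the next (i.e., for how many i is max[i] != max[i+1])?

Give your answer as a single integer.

Answer: 5

Derivation:
step 1: append 5 -> window=[5] (not full yet)
step 2: append 5 -> window=[5, 5] (not full yet)
step 3: append 24 -> window=[5, 5, 24] -> max=24
step 4: append 12 -> window=[5, 24, 12] -> max=24
step 5: append 14 -> window=[24, 12, 14] -> max=24
step 6: append 20 -> window=[12, 14, 20] -> max=20
step 7: append 4 -> window=[14, 20, 4] -> max=20
step 8: append 27 -> window=[20, 4, 27] -> max=27
step 9: append 18 -> window=[4, 27, 18] -> max=27
step 10: append 10 -> window=[27, 18, 10] -> max=27
step 11: append 7 -> window=[18, 10, 7] -> max=18
step 12: append 29 -> window=[10, 7, 29] -> max=29
step 13: append 24 -> window=[7, 29, 24] -> max=29
step 14: append 25 -> window=[29, 24, 25] -> max=29
step 15: append 26 -> window=[24, 25, 26] -> max=26
Recorded maximums: 24 24 24 20 20 27 27 27 18 29 29 29 26
Changes between consecutive maximums: 5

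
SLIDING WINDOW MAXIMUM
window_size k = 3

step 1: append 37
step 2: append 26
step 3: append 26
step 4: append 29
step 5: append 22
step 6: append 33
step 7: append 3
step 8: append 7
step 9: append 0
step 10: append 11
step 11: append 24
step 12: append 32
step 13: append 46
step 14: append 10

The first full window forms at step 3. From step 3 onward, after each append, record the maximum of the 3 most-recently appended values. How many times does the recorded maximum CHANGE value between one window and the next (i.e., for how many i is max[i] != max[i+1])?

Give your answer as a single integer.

step 1: append 37 -> window=[37] (not full yet)
step 2: append 26 -> window=[37, 26] (not full yet)
step 3: append 26 -> window=[37, 26, 26] -> max=37
step 4: append 29 -> window=[26, 26, 29] -> max=29
step 5: append 22 -> window=[26, 29, 22] -> max=29
step 6: append 33 -> window=[29, 22, 33] -> max=33
step 7: append 3 -> window=[22, 33, 3] -> max=33
step 8: append 7 -> window=[33, 3, 7] -> max=33
step 9: append 0 -> window=[3, 7, 0] -> max=7
step 10: append 11 -> window=[7, 0, 11] -> max=11
step 11: append 24 -> window=[0, 11, 24] -> max=24
step 12: append 32 -> window=[11, 24, 32] -> max=32
step 13: append 46 -> window=[24, 32, 46] -> max=46
step 14: append 10 -> window=[32, 46, 10] -> max=46
Recorded maximums: 37 29 29 33 33 33 7 11 24 32 46 46
Changes between consecutive maximums: 7

Answer: 7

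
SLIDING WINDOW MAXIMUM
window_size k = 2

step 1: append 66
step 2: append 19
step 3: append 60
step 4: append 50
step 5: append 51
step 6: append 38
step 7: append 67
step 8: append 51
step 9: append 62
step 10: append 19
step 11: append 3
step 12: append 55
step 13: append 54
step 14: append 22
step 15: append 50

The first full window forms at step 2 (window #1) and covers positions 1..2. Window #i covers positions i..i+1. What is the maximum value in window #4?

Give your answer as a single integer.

step 1: append 66 -> window=[66] (not full yet)
step 2: append 19 -> window=[66, 19] -> max=66
step 3: append 60 -> window=[19, 60] -> max=60
step 4: append 50 -> window=[60, 50] -> max=60
step 5: append 51 -> window=[50, 51] -> max=51
Window #4 max = 51

Answer: 51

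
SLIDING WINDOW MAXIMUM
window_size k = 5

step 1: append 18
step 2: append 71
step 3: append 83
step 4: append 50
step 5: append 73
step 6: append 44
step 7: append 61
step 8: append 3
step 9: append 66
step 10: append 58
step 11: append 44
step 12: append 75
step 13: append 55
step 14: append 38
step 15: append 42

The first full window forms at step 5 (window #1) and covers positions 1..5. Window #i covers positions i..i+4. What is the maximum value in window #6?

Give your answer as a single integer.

step 1: append 18 -> window=[18] (not full yet)
step 2: append 71 -> window=[18, 71] (not full yet)
step 3: append 83 -> window=[18, 71, 83] (not full yet)
step 4: append 50 -> window=[18, 71, 83, 50] (not full yet)
step 5: append 73 -> window=[18, 71, 83, 50, 73] -> max=83
step 6: append 44 -> window=[71, 83, 50, 73, 44] -> max=83
step 7: append 61 -> window=[83, 50, 73, 44, 61] -> max=83
step 8: append 3 -> window=[50, 73, 44, 61, 3] -> max=73
step 9: append 66 -> window=[73, 44, 61, 3, 66] -> max=73
step 10: append 58 -> window=[44, 61, 3, 66, 58] -> max=66
Window #6 max = 66

Answer: 66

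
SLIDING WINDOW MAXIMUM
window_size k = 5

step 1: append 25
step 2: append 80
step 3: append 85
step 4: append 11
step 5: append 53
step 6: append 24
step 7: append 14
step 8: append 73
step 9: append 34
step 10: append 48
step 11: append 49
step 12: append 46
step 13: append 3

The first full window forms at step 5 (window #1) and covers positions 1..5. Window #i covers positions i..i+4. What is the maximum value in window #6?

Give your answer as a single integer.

Answer: 73

Derivation:
step 1: append 25 -> window=[25] (not full yet)
step 2: append 80 -> window=[25, 80] (not full yet)
step 3: append 85 -> window=[25, 80, 85] (not full yet)
step 4: append 11 -> window=[25, 80, 85, 11] (not full yet)
step 5: append 53 -> window=[25, 80, 85, 11, 53] -> max=85
step 6: append 24 -> window=[80, 85, 11, 53, 24] -> max=85
step 7: append 14 -> window=[85, 11, 53, 24, 14] -> max=85
step 8: append 73 -> window=[11, 53, 24, 14, 73] -> max=73
step 9: append 34 -> window=[53, 24, 14, 73, 34] -> max=73
step 10: append 48 -> window=[24, 14, 73, 34, 48] -> max=73
Window #6 max = 73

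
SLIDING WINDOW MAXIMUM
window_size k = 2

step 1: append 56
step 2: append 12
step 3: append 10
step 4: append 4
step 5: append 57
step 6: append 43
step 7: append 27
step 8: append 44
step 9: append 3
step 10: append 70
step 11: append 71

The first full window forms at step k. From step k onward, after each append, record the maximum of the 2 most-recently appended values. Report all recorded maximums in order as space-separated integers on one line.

Answer: 56 12 10 57 57 43 44 44 70 71

Derivation:
step 1: append 56 -> window=[56] (not full yet)
step 2: append 12 -> window=[56, 12] -> max=56
step 3: append 10 -> window=[12, 10] -> max=12
step 4: append 4 -> window=[10, 4] -> max=10
step 5: append 57 -> window=[4, 57] -> max=57
step 6: append 43 -> window=[57, 43] -> max=57
step 7: append 27 -> window=[43, 27] -> max=43
step 8: append 44 -> window=[27, 44] -> max=44
step 9: append 3 -> window=[44, 3] -> max=44
step 10: append 70 -> window=[3, 70] -> max=70
step 11: append 71 -> window=[70, 71] -> max=71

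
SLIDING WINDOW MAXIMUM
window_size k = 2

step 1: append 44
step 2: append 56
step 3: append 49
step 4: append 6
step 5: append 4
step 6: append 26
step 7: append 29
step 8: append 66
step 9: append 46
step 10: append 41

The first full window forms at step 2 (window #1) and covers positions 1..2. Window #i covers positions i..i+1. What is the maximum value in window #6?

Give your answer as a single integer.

step 1: append 44 -> window=[44] (not full yet)
step 2: append 56 -> window=[44, 56] -> max=56
step 3: append 49 -> window=[56, 49] -> max=56
step 4: append 6 -> window=[49, 6] -> max=49
step 5: append 4 -> window=[6, 4] -> max=6
step 6: append 26 -> window=[4, 26] -> max=26
step 7: append 29 -> window=[26, 29] -> max=29
Window #6 max = 29

Answer: 29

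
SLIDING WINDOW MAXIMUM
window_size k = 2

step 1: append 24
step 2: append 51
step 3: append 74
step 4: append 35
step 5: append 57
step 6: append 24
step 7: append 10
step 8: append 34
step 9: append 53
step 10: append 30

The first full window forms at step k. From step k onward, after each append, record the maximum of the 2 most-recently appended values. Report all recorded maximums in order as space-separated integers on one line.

step 1: append 24 -> window=[24] (not full yet)
step 2: append 51 -> window=[24, 51] -> max=51
step 3: append 74 -> window=[51, 74] -> max=74
step 4: append 35 -> window=[74, 35] -> max=74
step 5: append 57 -> window=[35, 57] -> max=57
step 6: append 24 -> window=[57, 24] -> max=57
step 7: append 10 -> window=[24, 10] -> max=24
step 8: append 34 -> window=[10, 34] -> max=34
step 9: append 53 -> window=[34, 53] -> max=53
step 10: append 30 -> window=[53, 30] -> max=53

Answer: 51 74 74 57 57 24 34 53 53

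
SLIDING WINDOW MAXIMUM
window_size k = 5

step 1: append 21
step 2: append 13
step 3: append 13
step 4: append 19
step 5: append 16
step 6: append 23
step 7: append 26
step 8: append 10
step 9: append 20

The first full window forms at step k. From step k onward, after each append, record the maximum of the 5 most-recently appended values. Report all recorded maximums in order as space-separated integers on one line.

step 1: append 21 -> window=[21] (not full yet)
step 2: append 13 -> window=[21, 13] (not full yet)
step 3: append 13 -> window=[21, 13, 13] (not full yet)
step 4: append 19 -> window=[21, 13, 13, 19] (not full yet)
step 5: append 16 -> window=[21, 13, 13, 19, 16] -> max=21
step 6: append 23 -> window=[13, 13, 19, 16, 23] -> max=23
step 7: append 26 -> window=[13, 19, 16, 23, 26] -> max=26
step 8: append 10 -> window=[19, 16, 23, 26, 10] -> max=26
step 9: append 20 -> window=[16, 23, 26, 10, 20] -> max=26

Answer: 21 23 26 26 26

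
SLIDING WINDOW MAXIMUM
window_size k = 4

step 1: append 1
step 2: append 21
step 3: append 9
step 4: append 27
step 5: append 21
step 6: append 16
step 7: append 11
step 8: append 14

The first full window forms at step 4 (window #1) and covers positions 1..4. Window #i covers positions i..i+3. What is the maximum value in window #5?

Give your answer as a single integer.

Answer: 21

Derivation:
step 1: append 1 -> window=[1] (not full yet)
step 2: append 21 -> window=[1, 21] (not full yet)
step 3: append 9 -> window=[1, 21, 9] (not full yet)
step 4: append 27 -> window=[1, 21, 9, 27] -> max=27
step 5: append 21 -> window=[21, 9, 27, 21] -> max=27
step 6: append 16 -> window=[9, 27, 21, 16] -> max=27
step 7: append 11 -> window=[27, 21, 16, 11] -> max=27
step 8: append 14 -> window=[21, 16, 11, 14] -> max=21
Window #5 max = 21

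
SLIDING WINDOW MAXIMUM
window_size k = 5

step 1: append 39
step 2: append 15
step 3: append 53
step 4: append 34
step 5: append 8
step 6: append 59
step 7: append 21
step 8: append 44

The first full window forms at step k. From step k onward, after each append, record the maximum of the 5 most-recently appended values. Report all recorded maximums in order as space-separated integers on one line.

step 1: append 39 -> window=[39] (not full yet)
step 2: append 15 -> window=[39, 15] (not full yet)
step 3: append 53 -> window=[39, 15, 53] (not full yet)
step 4: append 34 -> window=[39, 15, 53, 34] (not full yet)
step 5: append 8 -> window=[39, 15, 53, 34, 8] -> max=53
step 6: append 59 -> window=[15, 53, 34, 8, 59] -> max=59
step 7: append 21 -> window=[53, 34, 8, 59, 21] -> max=59
step 8: append 44 -> window=[34, 8, 59, 21, 44] -> max=59

Answer: 53 59 59 59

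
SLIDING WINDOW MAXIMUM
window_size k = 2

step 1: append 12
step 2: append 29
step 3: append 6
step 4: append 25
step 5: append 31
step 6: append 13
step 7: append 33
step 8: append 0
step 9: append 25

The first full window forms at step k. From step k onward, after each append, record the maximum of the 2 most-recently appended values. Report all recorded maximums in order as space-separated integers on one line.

step 1: append 12 -> window=[12] (not full yet)
step 2: append 29 -> window=[12, 29] -> max=29
step 3: append 6 -> window=[29, 6] -> max=29
step 4: append 25 -> window=[6, 25] -> max=25
step 5: append 31 -> window=[25, 31] -> max=31
step 6: append 13 -> window=[31, 13] -> max=31
step 7: append 33 -> window=[13, 33] -> max=33
step 8: append 0 -> window=[33, 0] -> max=33
step 9: append 25 -> window=[0, 25] -> max=25

Answer: 29 29 25 31 31 33 33 25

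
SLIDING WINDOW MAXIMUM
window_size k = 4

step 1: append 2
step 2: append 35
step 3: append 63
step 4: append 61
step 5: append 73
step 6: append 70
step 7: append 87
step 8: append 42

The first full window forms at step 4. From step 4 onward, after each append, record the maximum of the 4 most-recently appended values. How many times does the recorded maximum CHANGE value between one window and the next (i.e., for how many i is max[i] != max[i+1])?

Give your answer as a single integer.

Answer: 2

Derivation:
step 1: append 2 -> window=[2] (not full yet)
step 2: append 35 -> window=[2, 35] (not full yet)
step 3: append 63 -> window=[2, 35, 63] (not full yet)
step 4: append 61 -> window=[2, 35, 63, 61] -> max=63
step 5: append 73 -> window=[35, 63, 61, 73] -> max=73
step 6: append 70 -> window=[63, 61, 73, 70] -> max=73
step 7: append 87 -> window=[61, 73, 70, 87] -> max=87
step 8: append 42 -> window=[73, 70, 87, 42] -> max=87
Recorded maximums: 63 73 73 87 87
Changes between consecutive maximums: 2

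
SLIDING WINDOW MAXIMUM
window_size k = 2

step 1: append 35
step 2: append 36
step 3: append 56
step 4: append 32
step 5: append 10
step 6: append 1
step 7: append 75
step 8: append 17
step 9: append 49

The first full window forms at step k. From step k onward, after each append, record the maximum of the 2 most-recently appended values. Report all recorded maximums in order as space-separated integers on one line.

Answer: 36 56 56 32 10 75 75 49

Derivation:
step 1: append 35 -> window=[35] (not full yet)
step 2: append 36 -> window=[35, 36] -> max=36
step 3: append 56 -> window=[36, 56] -> max=56
step 4: append 32 -> window=[56, 32] -> max=56
step 5: append 10 -> window=[32, 10] -> max=32
step 6: append 1 -> window=[10, 1] -> max=10
step 7: append 75 -> window=[1, 75] -> max=75
step 8: append 17 -> window=[75, 17] -> max=75
step 9: append 49 -> window=[17, 49] -> max=49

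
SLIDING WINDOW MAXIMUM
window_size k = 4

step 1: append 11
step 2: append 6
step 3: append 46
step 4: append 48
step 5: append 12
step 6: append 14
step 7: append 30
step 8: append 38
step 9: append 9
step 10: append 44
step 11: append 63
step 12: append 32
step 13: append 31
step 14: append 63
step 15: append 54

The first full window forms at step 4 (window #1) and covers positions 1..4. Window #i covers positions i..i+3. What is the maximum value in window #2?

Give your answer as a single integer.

Answer: 48

Derivation:
step 1: append 11 -> window=[11] (not full yet)
step 2: append 6 -> window=[11, 6] (not full yet)
step 3: append 46 -> window=[11, 6, 46] (not full yet)
step 4: append 48 -> window=[11, 6, 46, 48] -> max=48
step 5: append 12 -> window=[6, 46, 48, 12] -> max=48
Window #2 max = 48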